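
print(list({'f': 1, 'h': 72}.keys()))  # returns ['f', 'h']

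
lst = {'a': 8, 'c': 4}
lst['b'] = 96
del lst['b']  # {'a': 8, 'c': 4}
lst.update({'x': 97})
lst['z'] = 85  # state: {'a': 8, 'c': 4, 'x': 97, 'z': 85}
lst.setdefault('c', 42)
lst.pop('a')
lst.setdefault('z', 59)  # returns 85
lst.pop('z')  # 85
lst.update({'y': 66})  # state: {'c': 4, 'x': 97, 'y': 66}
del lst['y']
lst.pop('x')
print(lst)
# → {'c': 4}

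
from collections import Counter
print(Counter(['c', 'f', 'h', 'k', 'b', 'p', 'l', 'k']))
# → Counter({'k': 2, 'c': 1, 'f': 1, 'h': 1, 'b': 1, 'p': 1, 'l': 1})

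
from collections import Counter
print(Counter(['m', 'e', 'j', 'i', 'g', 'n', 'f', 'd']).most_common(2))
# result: [('m', 1), ('e', 1)]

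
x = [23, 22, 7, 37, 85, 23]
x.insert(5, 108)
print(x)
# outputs [23, 22, 7, 37, 85, 108, 23]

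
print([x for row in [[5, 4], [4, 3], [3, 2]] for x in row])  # [5, 4, 4, 3, 3, 2]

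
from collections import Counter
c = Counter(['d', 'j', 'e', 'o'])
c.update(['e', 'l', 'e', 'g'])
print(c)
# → Counter({'e': 3, 'd': 1, 'j': 1, 'o': 1, 'l': 1, 'g': 1})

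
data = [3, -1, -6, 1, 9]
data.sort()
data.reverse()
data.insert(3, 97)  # [9, 3, 1, 97, -1, -6]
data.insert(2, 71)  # [9, 3, 71, 1, 97, -1, -6]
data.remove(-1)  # [9, 3, 71, 1, 97, -6]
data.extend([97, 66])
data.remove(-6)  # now [9, 3, 71, 1, 97, 97, 66]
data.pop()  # 66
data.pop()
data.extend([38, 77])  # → [9, 3, 71, 1, 97, 38, 77]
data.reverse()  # [77, 38, 97, 1, 71, 3, 9]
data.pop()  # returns 9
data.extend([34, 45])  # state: [77, 38, 97, 1, 71, 3, 34, 45]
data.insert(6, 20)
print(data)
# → [77, 38, 97, 1, 71, 3, 20, 34, 45]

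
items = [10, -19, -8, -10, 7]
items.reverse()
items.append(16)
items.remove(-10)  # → [7, -8, -19, 10, 16]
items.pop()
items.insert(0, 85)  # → [85, 7, -8, -19, 10]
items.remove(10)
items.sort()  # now [-19, -8, 7, 85]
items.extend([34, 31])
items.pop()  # 31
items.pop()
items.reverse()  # [85, 7, -8, -19]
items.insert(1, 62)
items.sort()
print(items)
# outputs [-19, -8, 7, 62, 85]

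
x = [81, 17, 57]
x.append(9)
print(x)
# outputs [81, 17, 57, 9]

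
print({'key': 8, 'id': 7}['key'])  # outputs 8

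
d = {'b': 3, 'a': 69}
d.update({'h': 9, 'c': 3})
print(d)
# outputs {'b': 3, 'a': 69, 'h': 9, 'c': 3}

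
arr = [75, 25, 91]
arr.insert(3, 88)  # [75, 25, 91, 88]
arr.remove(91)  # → [75, 25, 88]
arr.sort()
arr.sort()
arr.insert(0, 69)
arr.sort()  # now [25, 69, 75, 88]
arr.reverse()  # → [88, 75, 69, 25]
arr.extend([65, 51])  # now [88, 75, 69, 25, 65, 51]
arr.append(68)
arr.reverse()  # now [68, 51, 65, 25, 69, 75, 88]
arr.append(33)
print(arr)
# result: [68, 51, 65, 25, 69, 75, 88, 33]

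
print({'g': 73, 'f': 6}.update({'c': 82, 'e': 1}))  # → None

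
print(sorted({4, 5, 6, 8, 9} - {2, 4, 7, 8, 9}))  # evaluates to [5, 6]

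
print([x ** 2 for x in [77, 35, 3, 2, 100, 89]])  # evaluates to [5929, 1225, 9, 4, 10000, 7921]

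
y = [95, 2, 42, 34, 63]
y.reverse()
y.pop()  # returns 95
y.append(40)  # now [63, 34, 42, 2, 40]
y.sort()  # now [2, 34, 40, 42, 63]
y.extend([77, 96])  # [2, 34, 40, 42, 63, 77, 96]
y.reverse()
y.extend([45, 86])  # [96, 77, 63, 42, 40, 34, 2, 45, 86]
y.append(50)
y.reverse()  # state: [50, 86, 45, 2, 34, 40, 42, 63, 77, 96]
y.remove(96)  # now [50, 86, 45, 2, 34, 40, 42, 63, 77]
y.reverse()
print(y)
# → [77, 63, 42, 40, 34, 2, 45, 86, 50]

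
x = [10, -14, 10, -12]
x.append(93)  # [10, -14, 10, -12, 93]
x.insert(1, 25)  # [10, 25, -14, 10, -12, 93]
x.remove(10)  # [25, -14, 10, -12, 93]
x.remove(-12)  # [25, -14, 10, 93]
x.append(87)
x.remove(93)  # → [25, -14, 10, 87]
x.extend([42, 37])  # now [25, -14, 10, 87, 42, 37]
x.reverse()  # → [37, 42, 87, 10, -14, 25]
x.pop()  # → 25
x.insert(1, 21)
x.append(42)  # [37, 21, 42, 87, 10, -14, 42]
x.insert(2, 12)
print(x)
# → [37, 21, 12, 42, 87, 10, -14, 42]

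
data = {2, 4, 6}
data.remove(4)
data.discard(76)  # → {2, 6}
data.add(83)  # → {2, 6, 83}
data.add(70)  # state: {2, 6, 70, 83}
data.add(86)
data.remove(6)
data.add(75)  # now {2, 70, 75, 83, 86}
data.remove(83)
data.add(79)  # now {2, 70, 75, 79, 86}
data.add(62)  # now {2, 62, 70, 75, 79, 86}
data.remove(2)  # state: {62, 70, 75, 79, 86}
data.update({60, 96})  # {60, 62, 70, 75, 79, 86, 96}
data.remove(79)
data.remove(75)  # {60, 62, 70, 86, 96}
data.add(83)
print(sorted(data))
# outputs [60, 62, 70, 83, 86, 96]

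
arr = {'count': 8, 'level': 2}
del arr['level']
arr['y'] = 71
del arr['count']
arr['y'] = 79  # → {'y': 79}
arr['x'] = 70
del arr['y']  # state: {'x': 70}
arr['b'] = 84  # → {'x': 70, 'b': 84}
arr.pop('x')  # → 70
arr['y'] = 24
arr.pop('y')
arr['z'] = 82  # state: {'b': 84, 'z': 82}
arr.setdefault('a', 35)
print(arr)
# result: {'b': 84, 'z': 82, 'a': 35}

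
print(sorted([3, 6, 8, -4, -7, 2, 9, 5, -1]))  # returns [-7, -4, -1, 2, 3, 5, 6, 8, 9]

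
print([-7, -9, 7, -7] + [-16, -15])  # [-7, -9, 7, -7, -16, -15]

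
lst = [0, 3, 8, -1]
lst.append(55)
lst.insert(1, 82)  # [0, 82, 3, 8, -1, 55]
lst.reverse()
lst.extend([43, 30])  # [55, -1, 8, 3, 82, 0, 43, 30]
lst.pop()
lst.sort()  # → [-1, 0, 3, 8, 43, 55, 82]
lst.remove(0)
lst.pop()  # 82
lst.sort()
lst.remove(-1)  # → [3, 8, 43, 55]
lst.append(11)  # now [3, 8, 43, 55, 11]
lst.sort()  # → [3, 8, 11, 43, 55]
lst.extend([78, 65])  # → [3, 8, 11, 43, 55, 78, 65]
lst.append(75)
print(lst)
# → [3, 8, 11, 43, 55, 78, 65, 75]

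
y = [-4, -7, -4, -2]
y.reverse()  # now [-2, -4, -7, -4]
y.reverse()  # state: [-4, -7, -4, -2]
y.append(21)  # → [-4, -7, -4, -2, 21]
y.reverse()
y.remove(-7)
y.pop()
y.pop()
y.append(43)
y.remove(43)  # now [21, -2]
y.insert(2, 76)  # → [21, -2, 76]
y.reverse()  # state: [76, -2, 21]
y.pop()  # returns 21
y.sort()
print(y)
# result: [-2, 76]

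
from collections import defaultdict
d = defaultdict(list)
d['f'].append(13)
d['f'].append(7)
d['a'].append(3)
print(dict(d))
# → {'f': [13, 7], 'a': [3]}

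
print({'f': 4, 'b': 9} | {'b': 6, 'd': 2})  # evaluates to {'f': 4, 'b': 6, 'd': 2}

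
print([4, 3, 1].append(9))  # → None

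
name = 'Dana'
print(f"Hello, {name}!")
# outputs Hello, Dana!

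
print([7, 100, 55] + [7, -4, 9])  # [7, 100, 55, 7, -4, 9]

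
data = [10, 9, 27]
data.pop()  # 27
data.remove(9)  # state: [10]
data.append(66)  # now [10, 66]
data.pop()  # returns 66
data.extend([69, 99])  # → [10, 69, 99]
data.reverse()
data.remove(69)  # [99, 10]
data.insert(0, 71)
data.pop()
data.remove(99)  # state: [71]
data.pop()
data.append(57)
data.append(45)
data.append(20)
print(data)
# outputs [57, 45, 20]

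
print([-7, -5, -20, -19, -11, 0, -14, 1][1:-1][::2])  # [-5, -19, 0]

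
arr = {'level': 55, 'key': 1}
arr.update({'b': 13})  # {'level': 55, 'key': 1, 'b': 13}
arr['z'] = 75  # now {'level': 55, 'key': 1, 'b': 13, 'z': 75}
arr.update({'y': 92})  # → {'level': 55, 'key': 1, 'b': 13, 'z': 75, 'y': 92}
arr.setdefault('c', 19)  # 19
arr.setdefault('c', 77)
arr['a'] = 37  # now {'level': 55, 'key': 1, 'b': 13, 'z': 75, 'y': 92, 'c': 19, 'a': 37}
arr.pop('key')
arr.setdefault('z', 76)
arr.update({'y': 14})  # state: {'level': 55, 'b': 13, 'z': 75, 'y': 14, 'c': 19, 'a': 37}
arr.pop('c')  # 19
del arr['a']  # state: {'level': 55, 'b': 13, 'z': 75, 'y': 14}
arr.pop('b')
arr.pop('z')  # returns 75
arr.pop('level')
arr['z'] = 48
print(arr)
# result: {'y': 14, 'z': 48}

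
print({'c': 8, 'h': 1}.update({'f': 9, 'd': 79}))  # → None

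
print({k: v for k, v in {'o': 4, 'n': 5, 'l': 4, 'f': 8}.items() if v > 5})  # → {'f': 8}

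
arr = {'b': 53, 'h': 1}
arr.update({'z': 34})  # {'b': 53, 'h': 1, 'z': 34}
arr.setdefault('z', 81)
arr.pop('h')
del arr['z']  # {'b': 53}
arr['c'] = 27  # {'b': 53, 'c': 27}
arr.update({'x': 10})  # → {'b': 53, 'c': 27, 'x': 10}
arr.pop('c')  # 27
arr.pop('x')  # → 10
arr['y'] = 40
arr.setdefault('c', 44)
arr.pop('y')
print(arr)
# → {'b': 53, 'c': 44}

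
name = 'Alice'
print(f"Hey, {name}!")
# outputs Hey, Alice!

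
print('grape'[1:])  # rape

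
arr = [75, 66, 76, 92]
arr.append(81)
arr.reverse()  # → [81, 92, 76, 66, 75]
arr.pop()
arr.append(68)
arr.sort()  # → [66, 68, 76, 81, 92]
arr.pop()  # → 92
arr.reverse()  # [81, 76, 68, 66]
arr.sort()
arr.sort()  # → [66, 68, 76, 81]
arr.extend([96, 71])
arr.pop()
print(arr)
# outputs [66, 68, 76, 81, 96]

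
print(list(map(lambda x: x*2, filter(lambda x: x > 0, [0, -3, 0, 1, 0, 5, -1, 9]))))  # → [2, 10, 18]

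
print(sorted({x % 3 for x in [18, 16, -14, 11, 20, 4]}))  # [0, 1, 2]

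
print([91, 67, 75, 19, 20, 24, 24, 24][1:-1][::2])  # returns [67, 19, 24]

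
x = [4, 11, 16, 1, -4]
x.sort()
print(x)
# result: [-4, 1, 4, 11, 16]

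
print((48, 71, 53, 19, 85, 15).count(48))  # 1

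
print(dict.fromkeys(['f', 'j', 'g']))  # {'f': None, 'j': None, 'g': None}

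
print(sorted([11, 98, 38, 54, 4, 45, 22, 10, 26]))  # [4, 10, 11, 22, 26, 38, 45, 54, 98]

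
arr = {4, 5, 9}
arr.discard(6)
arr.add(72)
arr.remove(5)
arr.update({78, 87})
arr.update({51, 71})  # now {4, 9, 51, 71, 72, 78, 87}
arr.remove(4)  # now {9, 51, 71, 72, 78, 87}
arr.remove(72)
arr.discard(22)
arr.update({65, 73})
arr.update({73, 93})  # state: {9, 51, 65, 71, 73, 78, 87, 93}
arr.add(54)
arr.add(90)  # {9, 51, 54, 65, 71, 73, 78, 87, 90, 93}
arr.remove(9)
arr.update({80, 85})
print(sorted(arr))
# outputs [51, 54, 65, 71, 73, 78, 80, 85, 87, 90, 93]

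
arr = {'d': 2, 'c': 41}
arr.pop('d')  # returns 2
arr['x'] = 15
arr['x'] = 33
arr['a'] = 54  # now {'c': 41, 'x': 33, 'a': 54}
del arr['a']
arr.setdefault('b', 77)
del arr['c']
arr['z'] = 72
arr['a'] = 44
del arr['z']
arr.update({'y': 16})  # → {'x': 33, 'b': 77, 'a': 44, 'y': 16}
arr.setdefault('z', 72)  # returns 72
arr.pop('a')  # 44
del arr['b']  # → {'x': 33, 'y': 16, 'z': 72}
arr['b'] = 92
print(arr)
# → {'x': 33, 'y': 16, 'z': 72, 'b': 92}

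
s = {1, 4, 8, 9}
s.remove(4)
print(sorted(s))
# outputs [1, 8, 9]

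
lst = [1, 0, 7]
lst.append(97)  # [1, 0, 7, 97]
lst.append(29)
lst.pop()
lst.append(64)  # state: [1, 0, 7, 97, 64]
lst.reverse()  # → [64, 97, 7, 0, 1]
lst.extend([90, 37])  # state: [64, 97, 7, 0, 1, 90, 37]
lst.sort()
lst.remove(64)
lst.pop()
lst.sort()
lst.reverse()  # [90, 37, 7, 1, 0]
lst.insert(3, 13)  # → [90, 37, 7, 13, 1, 0]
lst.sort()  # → [0, 1, 7, 13, 37, 90]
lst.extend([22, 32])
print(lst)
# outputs [0, 1, 7, 13, 37, 90, 22, 32]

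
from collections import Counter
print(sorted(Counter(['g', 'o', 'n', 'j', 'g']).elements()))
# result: ['g', 'g', 'j', 'n', 'o']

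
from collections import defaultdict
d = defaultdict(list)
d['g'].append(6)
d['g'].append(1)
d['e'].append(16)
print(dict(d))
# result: {'g': [6, 1], 'e': [16]}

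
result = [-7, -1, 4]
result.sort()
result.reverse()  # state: [4, -1, -7]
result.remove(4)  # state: [-1, -7]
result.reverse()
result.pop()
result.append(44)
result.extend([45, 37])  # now [-7, 44, 45, 37]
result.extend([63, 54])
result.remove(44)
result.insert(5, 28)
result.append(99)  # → [-7, 45, 37, 63, 54, 28, 99]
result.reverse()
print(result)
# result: [99, 28, 54, 63, 37, 45, -7]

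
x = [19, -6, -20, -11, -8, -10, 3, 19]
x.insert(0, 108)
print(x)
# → [108, 19, -6, -20, -11, -8, -10, 3, 19]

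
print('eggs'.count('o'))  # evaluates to 0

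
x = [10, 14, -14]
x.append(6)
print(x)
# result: [10, 14, -14, 6]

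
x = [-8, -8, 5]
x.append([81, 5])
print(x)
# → [-8, -8, 5, [81, 5]]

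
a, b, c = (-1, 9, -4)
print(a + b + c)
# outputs 4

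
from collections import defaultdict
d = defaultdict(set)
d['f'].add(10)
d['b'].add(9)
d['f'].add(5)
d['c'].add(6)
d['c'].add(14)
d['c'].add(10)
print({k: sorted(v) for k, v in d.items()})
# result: {'f': [5, 10], 'b': [9], 'c': [6, 10, 14]}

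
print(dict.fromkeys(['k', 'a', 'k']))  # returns {'k': None, 'a': None}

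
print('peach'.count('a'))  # 1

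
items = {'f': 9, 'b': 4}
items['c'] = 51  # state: {'f': 9, 'b': 4, 'c': 51}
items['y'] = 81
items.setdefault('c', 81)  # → 51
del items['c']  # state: {'f': 9, 'b': 4, 'y': 81}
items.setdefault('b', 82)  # 4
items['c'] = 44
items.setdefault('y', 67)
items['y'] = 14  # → {'f': 9, 'b': 4, 'y': 14, 'c': 44}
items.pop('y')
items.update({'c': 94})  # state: {'f': 9, 'b': 4, 'c': 94}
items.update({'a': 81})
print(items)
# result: {'f': 9, 'b': 4, 'c': 94, 'a': 81}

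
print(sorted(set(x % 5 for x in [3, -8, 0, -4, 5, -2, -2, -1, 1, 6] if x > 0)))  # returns [0, 1, 3]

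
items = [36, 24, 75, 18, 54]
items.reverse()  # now [54, 18, 75, 24, 36]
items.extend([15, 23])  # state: [54, 18, 75, 24, 36, 15, 23]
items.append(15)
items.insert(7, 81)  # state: [54, 18, 75, 24, 36, 15, 23, 81, 15]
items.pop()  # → 15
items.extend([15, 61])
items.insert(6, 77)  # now [54, 18, 75, 24, 36, 15, 77, 23, 81, 15, 61]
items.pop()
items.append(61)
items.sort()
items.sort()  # [15, 15, 18, 23, 24, 36, 54, 61, 75, 77, 81]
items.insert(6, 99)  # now [15, 15, 18, 23, 24, 36, 99, 54, 61, 75, 77, 81]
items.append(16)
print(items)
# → [15, 15, 18, 23, 24, 36, 99, 54, 61, 75, 77, 81, 16]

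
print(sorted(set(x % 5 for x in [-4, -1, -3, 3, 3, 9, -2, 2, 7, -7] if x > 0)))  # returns [2, 3, 4]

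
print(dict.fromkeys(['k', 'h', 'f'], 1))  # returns {'k': 1, 'h': 1, 'f': 1}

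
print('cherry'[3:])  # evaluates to rry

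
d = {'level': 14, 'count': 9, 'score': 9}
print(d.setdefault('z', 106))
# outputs 106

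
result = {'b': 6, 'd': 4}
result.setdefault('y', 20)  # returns 20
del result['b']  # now {'d': 4, 'y': 20}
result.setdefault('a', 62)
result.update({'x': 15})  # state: {'d': 4, 'y': 20, 'a': 62, 'x': 15}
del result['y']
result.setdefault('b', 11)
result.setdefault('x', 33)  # 15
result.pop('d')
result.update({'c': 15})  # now {'a': 62, 'x': 15, 'b': 11, 'c': 15}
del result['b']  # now {'a': 62, 'x': 15, 'c': 15}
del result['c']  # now {'a': 62, 'x': 15}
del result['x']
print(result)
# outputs {'a': 62}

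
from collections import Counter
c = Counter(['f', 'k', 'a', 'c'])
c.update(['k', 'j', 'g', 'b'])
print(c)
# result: Counter({'k': 2, 'f': 1, 'a': 1, 'c': 1, 'j': 1, 'g': 1, 'b': 1})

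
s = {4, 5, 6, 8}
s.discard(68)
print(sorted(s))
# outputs [4, 5, 6, 8]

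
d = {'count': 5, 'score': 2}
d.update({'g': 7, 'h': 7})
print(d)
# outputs {'count': 5, 'score': 2, 'g': 7, 'h': 7}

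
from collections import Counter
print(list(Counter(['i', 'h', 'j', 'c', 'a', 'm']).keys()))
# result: ['i', 'h', 'j', 'c', 'a', 'm']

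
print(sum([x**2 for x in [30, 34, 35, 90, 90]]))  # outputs 19481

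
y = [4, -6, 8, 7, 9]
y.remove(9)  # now [4, -6, 8, 7]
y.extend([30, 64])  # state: [4, -6, 8, 7, 30, 64]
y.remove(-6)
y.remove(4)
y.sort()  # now [7, 8, 30, 64]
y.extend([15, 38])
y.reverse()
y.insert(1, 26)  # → [38, 26, 15, 64, 30, 8, 7]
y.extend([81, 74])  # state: [38, 26, 15, 64, 30, 8, 7, 81, 74]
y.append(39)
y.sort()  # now [7, 8, 15, 26, 30, 38, 39, 64, 74, 81]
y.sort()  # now [7, 8, 15, 26, 30, 38, 39, 64, 74, 81]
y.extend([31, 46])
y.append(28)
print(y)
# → [7, 8, 15, 26, 30, 38, 39, 64, 74, 81, 31, 46, 28]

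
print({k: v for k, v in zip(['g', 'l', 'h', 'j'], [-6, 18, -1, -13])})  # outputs {'g': -6, 'l': 18, 'h': -1, 'j': -13}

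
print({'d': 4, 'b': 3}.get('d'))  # 4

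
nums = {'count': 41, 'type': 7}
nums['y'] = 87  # {'count': 41, 'type': 7, 'y': 87}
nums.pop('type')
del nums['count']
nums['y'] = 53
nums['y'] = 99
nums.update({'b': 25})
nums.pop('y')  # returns 99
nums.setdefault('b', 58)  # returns 25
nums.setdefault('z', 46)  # 46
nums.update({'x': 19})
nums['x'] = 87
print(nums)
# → {'b': 25, 'z': 46, 'x': 87}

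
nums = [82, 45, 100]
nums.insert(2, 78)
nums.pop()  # 100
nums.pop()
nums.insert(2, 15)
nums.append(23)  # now [82, 45, 15, 23]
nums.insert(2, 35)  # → [82, 45, 35, 15, 23]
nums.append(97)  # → [82, 45, 35, 15, 23, 97]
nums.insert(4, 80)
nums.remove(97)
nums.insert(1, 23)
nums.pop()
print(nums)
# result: [82, 23, 45, 35, 15, 80]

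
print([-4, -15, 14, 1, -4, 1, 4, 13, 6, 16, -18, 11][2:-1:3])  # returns [14, 1, 6]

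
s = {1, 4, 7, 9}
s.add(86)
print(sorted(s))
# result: [1, 4, 7, 9, 86]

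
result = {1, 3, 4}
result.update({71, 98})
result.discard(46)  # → {1, 3, 4, 71, 98}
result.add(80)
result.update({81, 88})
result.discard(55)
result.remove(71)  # {1, 3, 4, 80, 81, 88, 98}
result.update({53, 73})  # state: {1, 3, 4, 53, 73, 80, 81, 88, 98}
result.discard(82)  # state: {1, 3, 4, 53, 73, 80, 81, 88, 98}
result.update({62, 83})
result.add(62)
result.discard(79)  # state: {1, 3, 4, 53, 62, 73, 80, 81, 83, 88, 98}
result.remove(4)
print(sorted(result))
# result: [1, 3, 53, 62, 73, 80, 81, 83, 88, 98]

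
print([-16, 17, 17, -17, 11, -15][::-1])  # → [-15, 11, -17, 17, 17, -16]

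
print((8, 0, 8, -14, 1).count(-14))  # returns 1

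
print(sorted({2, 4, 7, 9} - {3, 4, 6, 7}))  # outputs [2, 9]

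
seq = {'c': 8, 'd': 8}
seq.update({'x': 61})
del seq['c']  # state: {'d': 8, 'x': 61}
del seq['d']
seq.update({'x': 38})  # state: {'x': 38}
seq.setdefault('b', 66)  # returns 66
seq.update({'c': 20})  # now {'x': 38, 'b': 66, 'c': 20}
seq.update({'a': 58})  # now {'x': 38, 'b': 66, 'c': 20, 'a': 58}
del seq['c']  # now {'x': 38, 'b': 66, 'a': 58}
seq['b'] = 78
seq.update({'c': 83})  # {'x': 38, 'b': 78, 'a': 58, 'c': 83}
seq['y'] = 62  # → {'x': 38, 'b': 78, 'a': 58, 'c': 83, 'y': 62}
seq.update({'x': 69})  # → {'x': 69, 'b': 78, 'a': 58, 'c': 83, 'y': 62}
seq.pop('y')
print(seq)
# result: {'x': 69, 'b': 78, 'a': 58, 'c': 83}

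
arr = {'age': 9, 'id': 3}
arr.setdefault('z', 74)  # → 74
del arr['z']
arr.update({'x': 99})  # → {'age': 9, 'id': 3, 'x': 99}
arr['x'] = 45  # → {'age': 9, 'id': 3, 'x': 45}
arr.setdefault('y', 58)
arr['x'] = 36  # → {'age': 9, 'id': 3, 'x': 36, 'y': 58}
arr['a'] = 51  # {'age': 9, 'id': 3, 'x': 36, 'y': 58, 'a': 51}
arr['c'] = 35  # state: {'age': 9, 'id': 3, 'x': 36, 'y': 58, 'a': 51, 'c': 35}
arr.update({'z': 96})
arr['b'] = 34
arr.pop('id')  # 3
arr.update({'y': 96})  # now {'age': 9, 'x': 36, 'y': 96, 'a': 51, 'c': 35, 'z': 96, 'b': 34}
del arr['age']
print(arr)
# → {'x': 36, 'y': 96, 'a': 51, 'c': 35, 'z': 96, 'b': 34}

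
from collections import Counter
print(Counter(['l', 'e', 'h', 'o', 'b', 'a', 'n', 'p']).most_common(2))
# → [('l', 1), ('e', 1)]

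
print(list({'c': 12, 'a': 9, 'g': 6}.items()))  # [('c', 12), ('a', 9), ('g', 6)]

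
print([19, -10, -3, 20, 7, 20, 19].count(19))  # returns 2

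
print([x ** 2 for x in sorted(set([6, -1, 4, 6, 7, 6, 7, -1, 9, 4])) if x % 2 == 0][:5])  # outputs [16, 36]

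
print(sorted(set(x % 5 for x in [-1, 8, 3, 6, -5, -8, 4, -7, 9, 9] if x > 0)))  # [1, 3, 4]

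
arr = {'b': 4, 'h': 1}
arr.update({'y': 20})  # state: {'b': 4, 'h': 1, 'y': 20}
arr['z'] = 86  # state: {'b': 4, 'h': 1, 'y': 20, 'z': 86}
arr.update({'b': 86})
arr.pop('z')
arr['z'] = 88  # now {'b': 86, 'h': 1, 'y': 20, 'z': 88}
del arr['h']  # {'b': 86, 'y': 20, 'z': 88}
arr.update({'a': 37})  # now {'b': 86, 'y': 20, 'z': 88, 'a': 37}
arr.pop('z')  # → 88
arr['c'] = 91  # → {'b': 86, 'y': 20, 'a': 37, 'c': 91}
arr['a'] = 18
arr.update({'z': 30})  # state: {'b': 86, 'y': 20, 'a': 18, 'c': 91, 'z': 30}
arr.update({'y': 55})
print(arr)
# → {'b': 86, 'y': 55, 'a': 18, 'c': 91, 'z': 30}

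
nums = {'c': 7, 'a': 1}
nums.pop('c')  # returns 7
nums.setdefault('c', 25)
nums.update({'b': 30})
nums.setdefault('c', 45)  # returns 25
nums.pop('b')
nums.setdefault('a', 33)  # 1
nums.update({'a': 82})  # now {'a': 82, 'c': 25}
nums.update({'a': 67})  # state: {'a': 67, 'c': 25}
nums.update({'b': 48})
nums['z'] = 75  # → {'a': 67, 'c': 25, 'b': 48, 'z': 75}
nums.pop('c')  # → 25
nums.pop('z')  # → 75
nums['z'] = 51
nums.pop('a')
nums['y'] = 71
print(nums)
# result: {'b': 48, 'z': 51, 'y': 71}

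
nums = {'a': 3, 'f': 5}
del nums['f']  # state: {'a': 3}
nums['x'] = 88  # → {'a': 3, 'x': 88}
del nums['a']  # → {'x': 88}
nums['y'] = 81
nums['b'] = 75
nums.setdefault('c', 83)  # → 83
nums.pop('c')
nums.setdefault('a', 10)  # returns 10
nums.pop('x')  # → 88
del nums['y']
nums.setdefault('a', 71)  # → 10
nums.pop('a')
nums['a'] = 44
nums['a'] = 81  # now {'b': 75, 'a': 81}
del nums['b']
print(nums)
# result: {'a': 81}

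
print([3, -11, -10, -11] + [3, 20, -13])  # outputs [3, -11, -10, -11, 3, 20, -13]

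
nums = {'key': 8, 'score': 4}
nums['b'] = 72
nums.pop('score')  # 4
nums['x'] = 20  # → {'key': 8, 'b': 72, 'x': 20}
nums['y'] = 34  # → {'key': 8, 'b': 72, 'x': 20, 'y': 34}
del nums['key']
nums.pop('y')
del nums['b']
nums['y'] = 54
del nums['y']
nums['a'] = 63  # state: {'x': 20, 'a': 63}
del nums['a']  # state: {'x': 20}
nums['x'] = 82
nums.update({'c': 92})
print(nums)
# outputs {'x': 82, 'c': 92}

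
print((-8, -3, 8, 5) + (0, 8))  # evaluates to (-8, -3, 8, 5, 0, 8)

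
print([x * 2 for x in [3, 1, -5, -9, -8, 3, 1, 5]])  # [6, 2, -10, -18, -16, 6, 2, 10]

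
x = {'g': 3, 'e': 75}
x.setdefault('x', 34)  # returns 34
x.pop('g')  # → 3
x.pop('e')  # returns 75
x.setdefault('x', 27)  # 34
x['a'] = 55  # {'x': 34, 'a': 55}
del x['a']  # {'x': 34}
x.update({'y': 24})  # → {'x': 34, 'y': 24}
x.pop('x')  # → 34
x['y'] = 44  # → {'y': 44}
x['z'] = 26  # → {'y': 44, 'z': 26}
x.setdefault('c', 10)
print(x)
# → {'y': 44, 'z': 26, 'c': 10}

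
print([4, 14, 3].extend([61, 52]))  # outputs None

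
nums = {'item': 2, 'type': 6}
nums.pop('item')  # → 2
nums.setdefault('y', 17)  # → 17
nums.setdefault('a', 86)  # 86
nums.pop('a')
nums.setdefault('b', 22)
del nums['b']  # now {'type': 6, 'y': 17}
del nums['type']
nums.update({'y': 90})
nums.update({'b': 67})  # {'y': 90, 'b': 67}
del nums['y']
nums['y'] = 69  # {'b': 67, 'y': 69}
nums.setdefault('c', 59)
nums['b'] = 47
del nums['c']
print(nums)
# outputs {'b': 47, 'y': 69}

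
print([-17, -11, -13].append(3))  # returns None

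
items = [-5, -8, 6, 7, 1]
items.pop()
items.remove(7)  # [-5, -8, 6]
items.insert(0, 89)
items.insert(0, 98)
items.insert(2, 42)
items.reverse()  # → [6, -8, -5, 42, 89, 98]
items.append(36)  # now [6, -8, -5, 42, 89, 98, 36]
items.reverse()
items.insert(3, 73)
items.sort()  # [-8, -5, 6, 36, 42, 73, 89, 98]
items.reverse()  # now [98, 89, 73, 42, 36, 6, -5, -8]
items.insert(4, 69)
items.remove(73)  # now [98, 89, 42, 69, 36, 6, -5, -8]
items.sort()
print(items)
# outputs [-8, -5, 6, 36, 42, 69, 89, 98]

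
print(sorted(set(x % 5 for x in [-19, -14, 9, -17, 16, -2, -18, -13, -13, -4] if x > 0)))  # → [1, 4]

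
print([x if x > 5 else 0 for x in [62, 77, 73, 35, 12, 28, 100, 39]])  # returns [62, 77, 73, 35, 12, 28, 100, 39]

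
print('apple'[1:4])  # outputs ppl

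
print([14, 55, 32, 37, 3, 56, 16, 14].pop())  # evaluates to 14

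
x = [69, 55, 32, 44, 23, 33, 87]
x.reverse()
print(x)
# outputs [87, 33, 23, 44, 32, 55, 69]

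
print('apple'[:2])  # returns ap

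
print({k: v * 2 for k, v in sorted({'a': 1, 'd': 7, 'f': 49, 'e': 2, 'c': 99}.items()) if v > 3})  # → {'c': 198, 'd': 14, 'f': 98}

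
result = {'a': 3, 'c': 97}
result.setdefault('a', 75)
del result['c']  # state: {'a': 3}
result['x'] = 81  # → {'a': 3, 'x': 81}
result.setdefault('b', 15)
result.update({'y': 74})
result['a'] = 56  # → {'a': 56, 'x': 81, 'b': 15, 'y': 74}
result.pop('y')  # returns 74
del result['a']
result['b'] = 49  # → {'x': 81, 'b': 49}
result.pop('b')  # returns 49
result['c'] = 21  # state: {'x': 81, 'c': 21}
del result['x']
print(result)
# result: {'c': 21}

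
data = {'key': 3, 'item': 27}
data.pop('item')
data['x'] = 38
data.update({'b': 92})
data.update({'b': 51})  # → {'key': 3, 'x': 38, 'b': 51}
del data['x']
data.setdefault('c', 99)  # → 99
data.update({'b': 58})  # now {'key': 3, 'b': 58, 'c': 99}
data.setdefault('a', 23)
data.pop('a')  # 23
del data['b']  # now {'key': 3, 'c': 99}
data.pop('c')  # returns 99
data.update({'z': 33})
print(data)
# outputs {'key': 3, 'z': 33}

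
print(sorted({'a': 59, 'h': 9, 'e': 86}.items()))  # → [('a', 59), ('e', 86), ('h', 9)]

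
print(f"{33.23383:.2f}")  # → 33.23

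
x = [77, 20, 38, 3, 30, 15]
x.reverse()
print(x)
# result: [15, 30, 3, 38, 20, 77]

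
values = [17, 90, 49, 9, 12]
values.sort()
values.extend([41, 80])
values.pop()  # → 80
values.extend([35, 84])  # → [9, 12, 17, 49, 90, 41, 35, 84]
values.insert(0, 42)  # [42, 9, 12, 17, 49, 90, 41, 35, 84]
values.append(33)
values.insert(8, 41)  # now [42, 9, 12, 17, 49, 90, 41, 35, 41, 84, 33]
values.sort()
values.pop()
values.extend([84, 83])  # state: [9, 12, 17, 33, 35, 41, 41, 42, 49, 84, 84, 83]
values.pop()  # 83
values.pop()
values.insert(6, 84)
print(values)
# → [9, 12, 17, 33, 35, 41, 84, 41, 42, 49, 84]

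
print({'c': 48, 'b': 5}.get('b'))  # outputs 5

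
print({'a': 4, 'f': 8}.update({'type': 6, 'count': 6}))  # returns None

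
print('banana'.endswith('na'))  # True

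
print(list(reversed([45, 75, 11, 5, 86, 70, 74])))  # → [74, 70, 86, 5, 11, 75, 45]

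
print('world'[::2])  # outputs wrd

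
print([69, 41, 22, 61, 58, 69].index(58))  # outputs 4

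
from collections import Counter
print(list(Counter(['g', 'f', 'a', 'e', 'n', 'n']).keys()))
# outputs ['g', 'f', 'a', 'e', 'n']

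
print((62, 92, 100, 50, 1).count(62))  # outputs 1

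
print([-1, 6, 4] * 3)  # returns [-1, 6, 4, -1, 6, 4, -1, 6, 4]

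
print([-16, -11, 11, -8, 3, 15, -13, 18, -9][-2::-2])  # [18, 15, -8, -11]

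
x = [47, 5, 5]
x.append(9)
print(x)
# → [47, 5, 5, 9]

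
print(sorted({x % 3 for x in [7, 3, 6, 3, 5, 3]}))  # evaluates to [0, 1, 2]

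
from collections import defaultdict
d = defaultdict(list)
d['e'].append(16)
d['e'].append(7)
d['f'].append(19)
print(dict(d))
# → {'e': [16, 7], 'f': [19]}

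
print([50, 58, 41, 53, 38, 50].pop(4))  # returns 38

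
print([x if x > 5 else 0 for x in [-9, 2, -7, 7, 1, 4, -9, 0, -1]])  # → [0, 0, 0, 7, 0, 0, 0, 0, 0]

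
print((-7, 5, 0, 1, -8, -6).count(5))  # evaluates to 1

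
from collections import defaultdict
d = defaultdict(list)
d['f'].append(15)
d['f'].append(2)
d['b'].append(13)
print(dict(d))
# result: {'f': [15, 2], 'b': [13]}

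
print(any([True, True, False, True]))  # True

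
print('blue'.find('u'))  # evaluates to 2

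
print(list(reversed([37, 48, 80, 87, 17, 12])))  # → [12, 17, 87, 80, 48, 37]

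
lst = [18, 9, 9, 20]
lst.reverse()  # [20, 9, 9, 18]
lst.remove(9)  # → [20, 9, 18]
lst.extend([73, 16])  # [20, 9, 18, 73, 16]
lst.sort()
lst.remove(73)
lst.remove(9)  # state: [16, 18, 20]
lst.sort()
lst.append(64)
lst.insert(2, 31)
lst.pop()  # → 64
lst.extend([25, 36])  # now [16, 18, 31, 20, 25, 36]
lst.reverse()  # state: [36, 25, 20, 31, 18, 16]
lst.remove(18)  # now [36, 25, 20, 31, 16]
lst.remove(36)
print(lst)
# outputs [25, 20, 31, 16]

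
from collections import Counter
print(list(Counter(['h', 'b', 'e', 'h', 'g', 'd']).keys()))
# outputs ['h', 'b', 'e', 'g', 'd']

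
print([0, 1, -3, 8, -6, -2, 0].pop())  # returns 0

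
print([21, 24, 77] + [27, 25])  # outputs [21, 24, 77, 27, 25]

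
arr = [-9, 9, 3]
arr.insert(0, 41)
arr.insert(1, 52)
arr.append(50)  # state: [41, 52, -9, 9, 3, 50]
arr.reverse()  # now [50, 3, 9, -9, 52, 41]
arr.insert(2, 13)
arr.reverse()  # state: [41, 52, -9, 9, 13, 3, 50]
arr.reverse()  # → [50, 3, 13, 9, -9, 52, 41]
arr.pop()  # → 41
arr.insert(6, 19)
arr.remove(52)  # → [50, 3, 13, 9, -9, 19]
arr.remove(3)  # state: [50, 13, 9, -9, 19]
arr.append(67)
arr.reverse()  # [67, 19, -9, 9, 13, 50]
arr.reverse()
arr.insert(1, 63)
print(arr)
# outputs [50, 63, 13, 9, -9, 19, 67]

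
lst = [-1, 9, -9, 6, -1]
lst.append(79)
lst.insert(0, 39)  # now [39, -1, 9, -9, 6, -1, 79]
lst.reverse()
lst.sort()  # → [-9, -1, -1, 6, 9, 39, 79]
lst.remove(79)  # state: [-9, -1, -1, 6, 9, 39]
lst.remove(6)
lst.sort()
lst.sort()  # [-9, -1, -1, 9, 39]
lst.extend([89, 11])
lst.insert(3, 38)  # [-9, -1, -1, 38, 9, 39, 89, 11]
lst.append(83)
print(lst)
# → [-9, -1, -1, 38, 9, 39, 89, 11, 83]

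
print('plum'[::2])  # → pu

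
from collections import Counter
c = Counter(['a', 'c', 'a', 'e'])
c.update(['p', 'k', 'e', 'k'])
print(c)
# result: Counter({'a': 2, 'e': 2, 'k': 2, 'c': 1, 'p': 1})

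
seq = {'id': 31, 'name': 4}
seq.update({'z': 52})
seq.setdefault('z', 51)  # 52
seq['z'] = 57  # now {'id': 31, 'name': 4, 'z': 57}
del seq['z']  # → {'id': 31, 'name': 4}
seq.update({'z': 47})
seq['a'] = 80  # {'id': 31, 'name': 4, 'z': 47, 'a': 80}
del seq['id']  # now {'name': 4, 'z': 47, 'a': 80}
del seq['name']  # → {'z': 47, 'a': 80}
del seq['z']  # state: {'a': 80}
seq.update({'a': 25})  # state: {'a': 25}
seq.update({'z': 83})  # {'a': 25, 'z': 83}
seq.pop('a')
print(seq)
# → {'z': 83}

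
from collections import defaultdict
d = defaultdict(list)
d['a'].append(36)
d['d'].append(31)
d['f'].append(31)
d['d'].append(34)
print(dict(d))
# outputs {'a': [36], 'd': [31, 34], 'f': [31]}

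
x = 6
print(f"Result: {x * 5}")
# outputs Result: 30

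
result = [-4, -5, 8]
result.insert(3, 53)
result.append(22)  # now [-4, -5, 8, 53, 22]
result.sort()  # [-5, -4, 8, 22, 53]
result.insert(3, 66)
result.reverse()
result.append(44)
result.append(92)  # [53, 22, 66, 8, -4, -5, 44, 92]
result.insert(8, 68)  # [53, 22, 66, 8, -4, -5, 44, 92, 68]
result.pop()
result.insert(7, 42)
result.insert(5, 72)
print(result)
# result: [53, 22, 66, 8, -4, 72, -5, 44, 42, 92]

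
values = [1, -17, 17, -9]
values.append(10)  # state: [1, -17, 17, -9, 10]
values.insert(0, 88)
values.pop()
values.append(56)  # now [88, 1, -17, 17, -9, 56]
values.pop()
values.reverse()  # [-9, 17, -17, 1, 88]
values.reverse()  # [88, 1, -17, 17, -9]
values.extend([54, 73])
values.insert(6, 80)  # [88, 1, -17, 17, -9, 54, 80, 73]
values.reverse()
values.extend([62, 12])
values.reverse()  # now [12, 62, 88, 1, -17, 17, -9, 54, 80, 73]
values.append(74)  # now [12, 62, 88, 1, -17, 17, -9, 54, 80, 73, 74]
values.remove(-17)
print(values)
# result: [12, 62, 88, 1, 17, -9, 54, 80, 73, 74]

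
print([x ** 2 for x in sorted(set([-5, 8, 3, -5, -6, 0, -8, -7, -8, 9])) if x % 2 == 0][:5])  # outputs [64, 36, 0, 64]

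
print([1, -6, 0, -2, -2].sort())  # None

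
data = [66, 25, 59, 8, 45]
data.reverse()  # [45, 8, 59, 25, 66]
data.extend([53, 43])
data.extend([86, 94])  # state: [45, 8, 59, 25, 66, 53, 43, 86, 94]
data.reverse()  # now [94, 86, 43, 53, 66, 25, 59, 8, 45]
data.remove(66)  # [94, 86, 43, 53, 25, 59, 8, 45]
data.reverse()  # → [45, 8, 59, 25, 53, 43, 86, 94]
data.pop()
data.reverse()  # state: [86, 43, 53, 25, 59, 8, 45]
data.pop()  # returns 45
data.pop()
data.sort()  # [25, 43, 53, 59, 86]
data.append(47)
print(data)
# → [25, 43, 53, 59, 86, 47]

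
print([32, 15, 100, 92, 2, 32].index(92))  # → 3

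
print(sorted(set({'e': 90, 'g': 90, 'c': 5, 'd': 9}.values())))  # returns [5, 9, 90]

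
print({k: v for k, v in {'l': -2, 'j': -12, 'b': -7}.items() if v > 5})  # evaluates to {}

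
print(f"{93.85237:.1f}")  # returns 93.9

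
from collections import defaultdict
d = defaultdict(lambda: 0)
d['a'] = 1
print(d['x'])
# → 0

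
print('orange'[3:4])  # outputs n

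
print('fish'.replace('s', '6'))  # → fi6h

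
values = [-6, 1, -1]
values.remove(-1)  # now [-6, 1]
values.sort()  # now [-6, 1]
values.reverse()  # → [1, -6]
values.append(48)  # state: [1, -6, 48]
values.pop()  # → 48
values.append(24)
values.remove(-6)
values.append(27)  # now [1, 24, 27]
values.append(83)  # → [1, 24, 27, 83]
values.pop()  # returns 83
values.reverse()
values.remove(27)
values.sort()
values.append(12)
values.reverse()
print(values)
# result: [12, 24, 1]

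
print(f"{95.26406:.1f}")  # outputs 95.3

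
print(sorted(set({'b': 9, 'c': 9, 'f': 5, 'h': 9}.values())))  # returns [5, 9]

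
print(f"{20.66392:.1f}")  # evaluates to 20.7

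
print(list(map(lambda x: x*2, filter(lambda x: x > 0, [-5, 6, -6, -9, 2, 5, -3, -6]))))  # [12, 4, 10]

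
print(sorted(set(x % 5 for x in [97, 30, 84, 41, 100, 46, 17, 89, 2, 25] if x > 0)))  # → [0, 1, 2, 4]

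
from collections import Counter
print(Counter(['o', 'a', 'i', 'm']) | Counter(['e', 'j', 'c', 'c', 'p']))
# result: Counter({'c': 2, 'o': 1, 'a': 1, 'i': 1, 'm': 1, 'e': 1, 'j': 1, 'p': 1})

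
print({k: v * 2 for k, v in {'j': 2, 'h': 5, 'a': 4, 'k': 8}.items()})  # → {'j': 4, 'h': 10, 'a': 8, 'k': 16}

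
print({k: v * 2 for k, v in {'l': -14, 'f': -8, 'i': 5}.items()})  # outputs {'l': -28, 'f': -16, 'i': 10}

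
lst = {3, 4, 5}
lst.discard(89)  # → {3, 4, 5}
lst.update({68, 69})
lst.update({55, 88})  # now {3, 4, 5, 55, 68, 69, 88}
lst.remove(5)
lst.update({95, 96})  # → {3, 4, 55, 68, 69, 88, 95, 96}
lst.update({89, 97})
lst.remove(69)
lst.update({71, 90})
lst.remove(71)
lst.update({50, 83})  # {3, 4, 50, 55, 68, 83, 88, 89, 90, 95, 96, 97}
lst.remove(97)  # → {3, 4, 50, 55, 68, 83, 88, 89, 90, 95, 96}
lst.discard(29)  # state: {3, 4, 50, 55, 68, 83, 88, 89, 90, 95, 96}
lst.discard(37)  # {3, 4, 50, 55, 68, 83, 88, 89, 90, 95, 96}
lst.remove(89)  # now {3, 4, 50, 55, 68, 83, 88, 90, 95, 96}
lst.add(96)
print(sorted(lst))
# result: [3, 4, 50, 55, 68, 83, 88, 90, 95, 96]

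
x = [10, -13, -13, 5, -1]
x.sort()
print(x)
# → [-13, -13, -1, 5, 10]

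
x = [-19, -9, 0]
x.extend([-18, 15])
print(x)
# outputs [-19, -9, 0, -18, 15]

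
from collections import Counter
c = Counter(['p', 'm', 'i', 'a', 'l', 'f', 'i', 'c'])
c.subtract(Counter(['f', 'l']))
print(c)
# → Counter({'i': 2, 'p': 1, 'm': 1, 'a': 1, 'c': 1, 'l': 0, 'f': 0})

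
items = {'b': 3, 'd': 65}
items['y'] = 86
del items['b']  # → {'d': 65, 'y': 86}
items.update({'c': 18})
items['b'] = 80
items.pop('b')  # 80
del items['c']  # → {'d': 65, 'y': 86}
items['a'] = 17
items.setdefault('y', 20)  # 86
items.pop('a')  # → 17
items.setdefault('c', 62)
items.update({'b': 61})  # {'d': 65, 'y': 86, 'c': 62, 'b': 61}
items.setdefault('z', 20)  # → 20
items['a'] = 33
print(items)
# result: {'d': 65, 'y': 86, 'c': 62, 'b': 61, 'z': 20, 'a': 33}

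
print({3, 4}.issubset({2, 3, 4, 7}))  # True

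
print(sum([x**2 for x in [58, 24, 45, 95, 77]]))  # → 20919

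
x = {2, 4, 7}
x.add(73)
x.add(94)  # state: {2, 4, 7, 73, 94}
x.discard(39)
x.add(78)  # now {2, 4, 7, 73, 78, 94}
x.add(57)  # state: {2, 4, 7, 57, 73, 78, 94}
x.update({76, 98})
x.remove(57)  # {2, 4, 7, 73, 76, 78, 94, 98}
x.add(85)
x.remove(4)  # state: {2, 7, 73, 76, 78, 85, 94, 98}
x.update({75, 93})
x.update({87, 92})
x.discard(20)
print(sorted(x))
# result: [2, 7, 73, 75, 76, 78, 85, 87, 92, 93, 94, 98]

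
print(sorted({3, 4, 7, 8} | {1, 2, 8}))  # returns [1, 2, 3, 4, 7, 8]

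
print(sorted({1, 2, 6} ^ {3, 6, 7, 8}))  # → [1, 2, 3, 7, 8]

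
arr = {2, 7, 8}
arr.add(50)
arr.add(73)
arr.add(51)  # {2, 7, 8, 50, 51, 73}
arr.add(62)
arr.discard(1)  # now {2, 7, 8, 50, 51, 62, 73}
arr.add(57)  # {2, 7, 8, 50, 51, 57, 62, 73}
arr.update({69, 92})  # {2, 7, 8, 50, 51, 57, 62, 69, 73, 92}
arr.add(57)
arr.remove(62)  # {2, 7, 8, 50, 51, 57, 69, 73, 92}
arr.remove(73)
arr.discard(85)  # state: {2, 7, 8, 50, 51, 57, 69, 92}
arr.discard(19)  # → {2, 7, 8, 50, 51, 57, 69, 92}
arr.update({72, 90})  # {2, 7, 8, 50, 51, 57, 69, 72, 90, 92}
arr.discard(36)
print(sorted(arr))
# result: [2, 7, 8, 50, 51, 57, 69, 72, 90, 92]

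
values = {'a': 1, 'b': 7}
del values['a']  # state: {'b': 7}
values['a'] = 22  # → {'b': 7, 'a': 22}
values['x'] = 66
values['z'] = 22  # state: {'b': 7, 'a': 22, 'x': 66, 'z': 22}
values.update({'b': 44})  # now {'b': 44, 'a': 22, 'x': 66, 'z': 22}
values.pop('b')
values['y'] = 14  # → {'a': 22, 'x': 66, 'z': 22, 'y': 14}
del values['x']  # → {'a': 22, 'z': 22, 'y': 14}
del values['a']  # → {'z': 22, 'y': 14}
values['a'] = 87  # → {'z': 22, 'y': 14, 'a': 87}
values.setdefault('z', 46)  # 22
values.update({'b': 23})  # {'z': 22, 'y': 14, 'a': 87, 'b': 23}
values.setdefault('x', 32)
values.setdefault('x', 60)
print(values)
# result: {'z': 22, 'y': 14, 'a': 87, 'b': 23, 'x': 32}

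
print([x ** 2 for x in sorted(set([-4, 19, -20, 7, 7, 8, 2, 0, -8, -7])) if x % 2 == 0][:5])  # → [400, 64, 16, 0, 4]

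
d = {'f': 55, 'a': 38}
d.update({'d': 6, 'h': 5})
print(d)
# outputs {'f': 55, 'a': 38, 'd': 6, 'h': 5}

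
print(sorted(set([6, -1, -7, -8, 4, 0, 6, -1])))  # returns [-8, -7, -1, 0, 4, 6]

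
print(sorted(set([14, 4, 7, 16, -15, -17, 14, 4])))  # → [-17, -15, 4, 7, 14, 16]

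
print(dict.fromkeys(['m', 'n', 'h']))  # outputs {'m': None, 'n': None, 'h': None}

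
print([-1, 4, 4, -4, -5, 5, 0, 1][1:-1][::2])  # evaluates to [4, -4, 5]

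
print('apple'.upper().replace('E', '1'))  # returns APPL1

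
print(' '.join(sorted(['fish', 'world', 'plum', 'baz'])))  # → baz fish plum world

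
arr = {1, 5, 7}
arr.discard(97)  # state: {1, 5, 7}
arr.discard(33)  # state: {1, 5, 7}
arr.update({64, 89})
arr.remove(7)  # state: {1, 5, 64, 89}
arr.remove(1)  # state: {5, 64, 89}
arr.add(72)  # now {5, 64, 72, 89}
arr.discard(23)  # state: {5, 64, 72, 89}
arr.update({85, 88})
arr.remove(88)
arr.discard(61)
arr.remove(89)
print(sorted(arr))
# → [5, 64, 72, 85]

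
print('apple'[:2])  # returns ap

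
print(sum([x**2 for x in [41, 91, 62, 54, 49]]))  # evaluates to 19123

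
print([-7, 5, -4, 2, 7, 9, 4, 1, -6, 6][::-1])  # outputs [6, -6, 1, 4, 9, 7, 2, -4, 5, -7]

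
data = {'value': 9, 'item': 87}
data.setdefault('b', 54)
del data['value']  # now {'item': 87, 'b': 54}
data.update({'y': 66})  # {'item': 87, 'b': 54, 'y': 66}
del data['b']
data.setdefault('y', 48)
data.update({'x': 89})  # {'item': 87, 'y': 66, 'x': 89}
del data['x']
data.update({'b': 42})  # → {'item': 87, 'y': 66, 'b': 42}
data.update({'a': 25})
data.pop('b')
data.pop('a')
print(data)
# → {'item': 87, 'y': 66}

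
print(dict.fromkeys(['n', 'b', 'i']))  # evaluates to {'n': None, 'b': None, 'i': None}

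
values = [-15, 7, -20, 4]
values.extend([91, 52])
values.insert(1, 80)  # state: [-15, 80, 7, -20, 4, 91, 52]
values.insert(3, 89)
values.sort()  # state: [-20, -15, 4, 7, 52, 80, 89, 91]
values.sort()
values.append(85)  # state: [-20, -15, 4, 7, 52, 80, 89, 91, 85]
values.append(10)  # [-20, -15, 4, 7, 52, 80, 89, 91, 85, 10]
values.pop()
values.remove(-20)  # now [-15, 4, 7, 52, 80, 89, 91, 85]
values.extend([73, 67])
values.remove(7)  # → [-15, 4, 52, 80, 89, 91, 85, 73, 67]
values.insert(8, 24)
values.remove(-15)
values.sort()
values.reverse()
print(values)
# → [91, 89, 85, 80, 73, 67, 52, 24, 4]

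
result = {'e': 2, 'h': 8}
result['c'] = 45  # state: {'e': 2, 'h': 8, 'c': 45}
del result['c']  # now {'e': 2, 'h': 8}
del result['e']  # {'h': 8}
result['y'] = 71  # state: {'h': 8, 'y': 71}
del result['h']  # {'y': 71}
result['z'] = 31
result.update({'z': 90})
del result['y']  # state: {'z': 90}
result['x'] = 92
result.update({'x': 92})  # {'z': 90, 'x': 92}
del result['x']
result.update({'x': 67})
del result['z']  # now {'x': 67}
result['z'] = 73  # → {'x': 67, 'z': 73}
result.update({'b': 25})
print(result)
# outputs {'x': 67, 'z': 73, 'b': 25}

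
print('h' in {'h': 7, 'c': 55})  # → True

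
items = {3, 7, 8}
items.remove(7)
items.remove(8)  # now {3}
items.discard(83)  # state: {3}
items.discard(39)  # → {3}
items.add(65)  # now {3, 65}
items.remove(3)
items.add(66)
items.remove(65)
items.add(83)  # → {66, 83}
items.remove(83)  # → {66}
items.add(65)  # {65, 66}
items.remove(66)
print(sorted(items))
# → [65]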